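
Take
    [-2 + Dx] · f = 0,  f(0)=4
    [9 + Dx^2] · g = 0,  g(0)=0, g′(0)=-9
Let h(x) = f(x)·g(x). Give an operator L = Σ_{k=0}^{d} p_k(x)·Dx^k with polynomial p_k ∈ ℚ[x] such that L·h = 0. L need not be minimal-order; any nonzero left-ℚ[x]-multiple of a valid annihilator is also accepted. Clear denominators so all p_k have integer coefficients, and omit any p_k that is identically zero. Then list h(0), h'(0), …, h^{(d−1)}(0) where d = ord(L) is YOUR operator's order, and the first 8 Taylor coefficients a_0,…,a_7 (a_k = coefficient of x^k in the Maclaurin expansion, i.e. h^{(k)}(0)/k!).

L = 13 - 4·Dx + Dx^2  (order 2).
h: a_k = 0, -36, -72, -18, 60, 597/10, 69/5, -1483/140, …
ICs: h(0) = 0, h′(0) = -36.

f: a_k = 4, 8, 8, 16/3, 8/3, 16/15, 16/45, 32/315, …
g: a_k = 0, -9, 0, 27/2, 0, -243/40, 0, 729/560, …
Sym-product of L_f,L_g gives L₀ (≤ ord 2).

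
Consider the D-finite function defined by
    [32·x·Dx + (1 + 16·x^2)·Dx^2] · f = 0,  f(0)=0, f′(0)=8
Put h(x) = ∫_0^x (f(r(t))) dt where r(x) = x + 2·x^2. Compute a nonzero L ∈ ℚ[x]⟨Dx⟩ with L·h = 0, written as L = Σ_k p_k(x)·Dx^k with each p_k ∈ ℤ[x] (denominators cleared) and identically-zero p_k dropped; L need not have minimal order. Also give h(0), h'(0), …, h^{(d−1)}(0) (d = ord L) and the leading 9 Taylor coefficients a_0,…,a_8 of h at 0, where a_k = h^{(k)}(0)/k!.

f: a_k = 0, 8, 0, -128/3, 0, 2048/5, 0, -32768/7, 0, …
Substitute x→r, Dx→(1/r')Dx; clear ⇒ L₀.
h=∫h₀ ⇒ L = L₀·Dx.
L = (-4 + 32·x + 256·x^2 + 768·x^3 + 768·x^4)·Dx^2 + (1 + 4·x + 16·x^2 + 128·x^3 + 320·x^4 + 256·x^5)·Dx^3  (order 3).
h: a_k = 0, 0, 4, 16/3, -32/3, -256/5, -256/15, 11264/21, 10240/7, …
ICs: h(0) = 0, h′(0) = 0, h′′(0) = 8.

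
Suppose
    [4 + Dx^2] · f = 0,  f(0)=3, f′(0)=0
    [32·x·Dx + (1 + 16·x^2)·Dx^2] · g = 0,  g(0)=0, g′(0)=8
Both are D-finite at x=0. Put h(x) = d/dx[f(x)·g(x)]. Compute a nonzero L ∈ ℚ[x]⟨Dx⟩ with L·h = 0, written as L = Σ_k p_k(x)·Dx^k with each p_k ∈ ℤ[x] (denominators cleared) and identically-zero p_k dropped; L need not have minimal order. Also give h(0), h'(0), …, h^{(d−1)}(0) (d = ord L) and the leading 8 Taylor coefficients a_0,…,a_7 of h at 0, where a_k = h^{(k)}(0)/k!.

L = (62288 + 2213376·x^2 + 73428992·x^4 + 58982400·x^6 + 3145728·x^8 - 167772160·x^10 + 268435456·x^12) + (35072·x + 2871296·x^3 + 39976960·x^5 + 52428800·x^7 + 83886080·x^9 + 268435456·x^11)·Dx + (15912 + 579328·x^2 + 18954240·x^4 + 19529728·x^6 + 9961472·x^8 - 16777216·x^10 + 134217728·x^12)·Dx^2 + (8768·x + 717824·x^3 + 9994240·x^5 + 13107200·x^7 + 20971520·x^9 + 67108864·x^11)·Dx^3 + (85 + 6496·x^2 + 149248·x^4 + 1196032·x^6 + 2293760·x^8 + 6291456·x^10 + 16777216·x^12)·Dx^4  (order 4).
h: a_k = 24, 0, -528, 0, 7504, 0, -1741792/15, 0, …
ICs: h(0) = 24, h′(0) = 0, h′′(0) = -1056, h′′′(0) = 0.

f: a_k = 3, 0, -6, 0, 2, 0, -4/15, 0, …
g: a_k = 0, 8, 0, -128/3, 0, 2048/5, 0, -32768/7, …
Sym-product of L_f,L_g gives L₀ (≤ ord 4).
h₀' ⇒ L via d/dx closure of L₀.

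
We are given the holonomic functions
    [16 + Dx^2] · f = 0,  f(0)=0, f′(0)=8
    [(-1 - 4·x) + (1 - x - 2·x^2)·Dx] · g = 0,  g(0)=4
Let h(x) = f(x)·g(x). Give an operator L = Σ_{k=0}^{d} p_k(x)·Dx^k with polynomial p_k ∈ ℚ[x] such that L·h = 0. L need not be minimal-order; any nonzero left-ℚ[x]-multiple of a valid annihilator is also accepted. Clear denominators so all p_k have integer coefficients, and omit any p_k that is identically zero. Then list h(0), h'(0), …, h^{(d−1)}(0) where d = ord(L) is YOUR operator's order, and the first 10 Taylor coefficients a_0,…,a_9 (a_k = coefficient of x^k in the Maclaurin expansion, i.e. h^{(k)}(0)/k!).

f: a_k = 0, 8, 0, -64/3, 0, 256/15, 0, -2048/315, 0, 4096/2835, …
g: a_k = 4, 4, 12, 20, 44, 84, 172, 340, 684, 1364, …
h₀=f·g: eliminate ⇒ L₀, order ≤ 2·1.
L = (-12 + 16·x + 32·x^2) + (2 + 8·x)·Dx + (-1 + x + 2·x^2)·Dx^2  (order 2).
h: a_k = 0, 32, 32, 32/3, 224/3, 2464/15, 1568/5, 38816/63, 391648/315, 7034656/2835, …
ICs: h(0) = 0, h′(0) = 32.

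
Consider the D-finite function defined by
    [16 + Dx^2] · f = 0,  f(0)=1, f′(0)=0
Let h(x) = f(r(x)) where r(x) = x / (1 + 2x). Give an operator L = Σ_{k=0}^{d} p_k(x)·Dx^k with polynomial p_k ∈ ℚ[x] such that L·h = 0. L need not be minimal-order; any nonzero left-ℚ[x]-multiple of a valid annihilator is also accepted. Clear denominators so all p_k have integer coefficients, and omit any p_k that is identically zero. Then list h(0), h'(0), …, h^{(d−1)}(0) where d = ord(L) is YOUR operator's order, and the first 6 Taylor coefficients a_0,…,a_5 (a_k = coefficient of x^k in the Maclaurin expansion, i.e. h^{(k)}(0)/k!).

L = 16 + (4 + 24·x + 48·x^2 + 32·x^3)·Dx + (1 + 8·x + 24·x^2 + 32·x^3 + 16·x^4)·Dx^2  (order 2).
h: a_k = 1, 0, -8, 32, -256/3, 512/3, …
ICs: h(0) = 1, h′(0) = 0.

f: a_k = 1, 0, -8, 0, 32/3, 0, …
L₀ from L_f via x↦r, Dx↦r'^{-1}Dx.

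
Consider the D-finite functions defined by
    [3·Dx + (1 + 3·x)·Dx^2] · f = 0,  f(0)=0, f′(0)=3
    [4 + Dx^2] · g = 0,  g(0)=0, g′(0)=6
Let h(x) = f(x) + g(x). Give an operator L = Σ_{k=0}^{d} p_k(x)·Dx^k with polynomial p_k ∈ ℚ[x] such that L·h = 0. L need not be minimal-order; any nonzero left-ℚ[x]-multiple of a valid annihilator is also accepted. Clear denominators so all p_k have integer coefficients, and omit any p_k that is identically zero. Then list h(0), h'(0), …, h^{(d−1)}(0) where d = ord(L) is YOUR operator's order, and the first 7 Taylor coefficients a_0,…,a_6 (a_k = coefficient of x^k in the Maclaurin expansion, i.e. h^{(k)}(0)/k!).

f: a_k = 0, 3, -9/2, 9, -81/4, 243/5, -243/2, …
g: a_k = 0, 6, 0, -4, 0, 4/5, 0, …
f+g: L₀ = lclm(L_f,L_g), ord ≤ 2+2.
L = (348 + 144·x + 216·x^2)·Dx + (44 + 180·x + 216·x^2 + 216·x^3)·Dx^2 + (87 + 36·x + 54·x^2)·Dx^3 + (11 + 45·x + 54·x^2 + 54·x^3)·Dx^4  (order 4).
h: a_k = 0, 9, -9/2, 5, -81/4, 247/5, -243/2, …
ICs: h(0) = 0, h′(0) = 9, h′′(0) = -9, h′′′(0) = 30.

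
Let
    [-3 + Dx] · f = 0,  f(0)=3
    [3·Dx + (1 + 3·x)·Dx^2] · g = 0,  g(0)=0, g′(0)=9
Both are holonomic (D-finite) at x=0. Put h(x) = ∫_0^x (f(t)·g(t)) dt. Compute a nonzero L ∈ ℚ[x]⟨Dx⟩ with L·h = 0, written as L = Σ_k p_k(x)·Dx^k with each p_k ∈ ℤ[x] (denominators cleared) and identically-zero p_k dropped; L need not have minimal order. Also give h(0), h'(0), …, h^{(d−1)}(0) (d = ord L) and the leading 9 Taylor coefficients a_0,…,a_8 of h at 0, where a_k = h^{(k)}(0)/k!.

L = 27·x·Dx + (-3 - 18·x)·Dx^2 + (1 + 3·x)·Dx^3  (order 3).
h: a_k = 0, 0, 27/2, 27/2, 81/4, 0, 2187/80, -729/16, 50301/448, …
ICs: h(0) = 0, h′(0) = 0, h′′(0) = 27.

f: a_k = 3, 9, 27/2, 27/2, 81/8, 243/40, 243/80, 729/560, 2187/4480, …
g: a_k = 0, 9, -27/2, 27, -243/4, 729/5, -729/2, 6561/7, -19683/8, …
Sym-product of L_f,L_g gives L₀ (≤ ord 2).
h=∫₀ˣh₀: take L = L₀·Dx.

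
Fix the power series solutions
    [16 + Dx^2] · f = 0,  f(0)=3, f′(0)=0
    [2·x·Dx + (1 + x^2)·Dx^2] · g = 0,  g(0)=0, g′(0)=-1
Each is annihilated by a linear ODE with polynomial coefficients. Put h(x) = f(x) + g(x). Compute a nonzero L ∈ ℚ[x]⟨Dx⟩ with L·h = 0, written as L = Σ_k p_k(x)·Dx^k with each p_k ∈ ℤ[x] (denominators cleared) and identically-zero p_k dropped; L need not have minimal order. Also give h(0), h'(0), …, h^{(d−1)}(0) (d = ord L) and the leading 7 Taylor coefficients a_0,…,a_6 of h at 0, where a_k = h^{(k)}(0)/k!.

f: a_k = 3, 0, -24, 0, 32, 0, -256/15, …
g: a_k = 0, -1, 0, 1/3, 0, -1/5, 0, …
L₀ := lclm(L_f,L_g); ord L₀ ≤ 2+2.
L = (64·x + 704·x^3 + 256·x^5)·Dx + (112 + 416·x^2 + 432·x^4 + 128·x^6)·Dx^2 + (4·x + 44·x^3 + 16·x^5)·Dx^3 + (7 + 26·x^2 + 27·x^4 + 8·x^6)·Dx^4  (order 4).
h: a_k = 3, -1, -24, 1/3, 32, -1/5, -256/15, …
ICs: h(0) = 3, h′(0) = -1, h′′(0) = -48, h′′′(0) = 2.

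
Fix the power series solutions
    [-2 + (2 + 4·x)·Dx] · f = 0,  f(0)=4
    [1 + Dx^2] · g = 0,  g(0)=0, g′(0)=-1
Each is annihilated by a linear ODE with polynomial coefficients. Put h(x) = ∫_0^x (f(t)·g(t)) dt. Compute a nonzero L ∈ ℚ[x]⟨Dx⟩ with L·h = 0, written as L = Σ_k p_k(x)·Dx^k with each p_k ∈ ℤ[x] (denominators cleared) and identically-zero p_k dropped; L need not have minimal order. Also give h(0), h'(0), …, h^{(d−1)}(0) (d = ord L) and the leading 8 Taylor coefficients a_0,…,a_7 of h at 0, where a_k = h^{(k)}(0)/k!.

f: a_k = 4, 4, -2, 2, -5/2, 7/2, -21/4, 33/4, …
g: a_k = 0, -1, 0, 1/6, 0, -1/120, 0, 1/5040, …
Product ⇒ symmetric product L₀, ord ≤ 2.
h=∫h₀ ⇒ L = L₀·Dx.
L = (4 + 4·x + 4·x^2)·Dx + (-2 - 4·x)·Dx^2 + (1 + 4·x + 4·x^2)·Dx^3  (order 3).
h: a_k = 0, 0, -2, -4/3, 2/3, -4/15, 16/45, -16/35, …
ICs: h(0) = 0, h′(0) = 0, h′′(0) = -4.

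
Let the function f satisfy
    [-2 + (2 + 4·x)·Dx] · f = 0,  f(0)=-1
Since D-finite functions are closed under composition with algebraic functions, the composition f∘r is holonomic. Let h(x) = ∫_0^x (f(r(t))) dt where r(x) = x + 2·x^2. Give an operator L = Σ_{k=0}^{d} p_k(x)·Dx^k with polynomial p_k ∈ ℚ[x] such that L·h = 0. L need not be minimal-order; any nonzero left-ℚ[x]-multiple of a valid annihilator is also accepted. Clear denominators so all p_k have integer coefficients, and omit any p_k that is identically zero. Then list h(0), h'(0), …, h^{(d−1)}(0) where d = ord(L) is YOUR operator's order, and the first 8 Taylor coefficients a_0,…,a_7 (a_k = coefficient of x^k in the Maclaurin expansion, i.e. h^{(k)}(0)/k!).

L = (-1 - 4·x)·Dx + (1 + 2·x + 4·x^2)·Dx^2  (order 2).
h: a_k = 0, -1, -1/2, -1/2, 3/8, -3/40, -5/16, 57/112, …
ICs: h(0) = 0, h′(0) = -1.

f: a_k = -1, -1, 1/2, -1/2, 5/8, -7/8, 21/16, -33/16, …
Substitute x→r, Dx→(1/r')Dx; clear ⇒ L₀.
h=∫h₀ ⇒ L = L₀·Dx.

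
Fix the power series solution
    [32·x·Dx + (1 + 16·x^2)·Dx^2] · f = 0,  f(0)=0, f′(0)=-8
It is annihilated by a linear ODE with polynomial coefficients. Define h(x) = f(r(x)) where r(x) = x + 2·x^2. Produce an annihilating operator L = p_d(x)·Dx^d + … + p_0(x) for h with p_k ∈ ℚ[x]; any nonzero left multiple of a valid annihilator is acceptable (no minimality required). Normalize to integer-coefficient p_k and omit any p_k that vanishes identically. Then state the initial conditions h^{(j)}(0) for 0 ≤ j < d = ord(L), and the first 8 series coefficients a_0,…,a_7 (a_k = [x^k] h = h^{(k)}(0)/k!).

L = (-4 + 32·x + 256·x^2 + 768·x^3 + 768·x^4)·Dx + (1 + 4·x + 16·x^2 + 128·x^3 + 320·x^4 + 256·x^5)·Dx^2  (order 2).
h: a_k = 0, -8, -16, 128/3, 256, 512/5, -11264/3, -81920/7, …
ICs: h(0) = 0, h′(0) = -8.

f: a_k = 0, -8, 0, 128/3, 0, -2048/5, 0, 32768/7, …
h₀=f(r): pull back L_f along r ⇒ L₀.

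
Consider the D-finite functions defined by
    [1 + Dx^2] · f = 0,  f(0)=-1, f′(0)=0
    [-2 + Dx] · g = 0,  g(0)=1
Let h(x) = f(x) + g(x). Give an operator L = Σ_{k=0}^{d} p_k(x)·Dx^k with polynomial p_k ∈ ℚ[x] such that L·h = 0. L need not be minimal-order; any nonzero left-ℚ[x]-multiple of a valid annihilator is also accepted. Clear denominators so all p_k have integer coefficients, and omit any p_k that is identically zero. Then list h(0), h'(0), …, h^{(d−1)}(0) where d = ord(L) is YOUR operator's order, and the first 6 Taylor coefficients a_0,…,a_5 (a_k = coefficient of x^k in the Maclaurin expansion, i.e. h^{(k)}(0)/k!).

L = -2 + Dx - 2·Dx^2 + Dx^3  (order 3).
h: a_k = 0, 2, 5/2, 4/3, 5/8, 4/15, …
ICs: h(0) = 0, h′(0) = 2, h′′(0) = 5.

f: a_k = -1, 0, 1/2, 0, -1/24, 0, …
g: a_k = 1, 2, 2, 4/3, 2/3, 4/15, …
f+g: L₀ = lclm(L_f,L_g), ord ≤ 2+1.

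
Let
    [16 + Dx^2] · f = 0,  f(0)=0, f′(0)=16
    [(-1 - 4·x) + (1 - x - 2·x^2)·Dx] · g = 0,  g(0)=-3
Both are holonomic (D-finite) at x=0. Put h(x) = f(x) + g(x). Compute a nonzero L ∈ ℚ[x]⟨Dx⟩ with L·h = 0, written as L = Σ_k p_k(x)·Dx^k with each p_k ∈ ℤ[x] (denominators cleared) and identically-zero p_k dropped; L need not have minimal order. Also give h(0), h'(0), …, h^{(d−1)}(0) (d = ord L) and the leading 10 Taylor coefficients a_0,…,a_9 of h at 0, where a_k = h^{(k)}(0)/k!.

f: a_k = 0, 16, 0, -128/3, 0, 512/15, 0, -4096/315, 0, 8192/2835, …
g: a_k = -3, -3, -9, -15, -33, -63, -129, -255, -513, -1023, …
Sum ⇒ L₀ = lclm(L_f,L_g) in ℚ(x)⟨Dx⟩.
L = (-368 - 1408·x + 256·x^2 - 512·x^3 - 2560·x^4 - 2048·x^5) + (176 - 336·x - 384·x^2 + 1024·x^3 + 384·x^4 - 1536·x^5 - 1024·x^6)·Dx + (-23 - 88·x + 16·x^2 - 32·x^3 - 160·x^4 - 128·x^5)·Dx^2 + (11 - 21·x - 24·x^2 + 64·x^3 + 24·x^4 - 96·x^5 - 64·x^6)·Dx^3  (order 3).
h: a_k = -3, 13, -9, -173/3, -33, -433/15, -129, -84421/315, -513, -2892013/2835, …
ICs: h(0) = -3, h′(0) = 13, h′′(0) = -18.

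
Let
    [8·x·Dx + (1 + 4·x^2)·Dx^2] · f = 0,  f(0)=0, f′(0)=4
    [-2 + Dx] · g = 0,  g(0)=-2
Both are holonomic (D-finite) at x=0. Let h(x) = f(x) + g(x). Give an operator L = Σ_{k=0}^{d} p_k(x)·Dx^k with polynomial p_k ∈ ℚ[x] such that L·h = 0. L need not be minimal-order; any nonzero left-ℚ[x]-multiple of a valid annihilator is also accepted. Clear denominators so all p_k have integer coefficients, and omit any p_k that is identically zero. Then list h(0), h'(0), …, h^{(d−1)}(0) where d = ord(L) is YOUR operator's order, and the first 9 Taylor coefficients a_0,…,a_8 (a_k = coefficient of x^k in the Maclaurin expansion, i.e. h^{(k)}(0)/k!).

L = (8 - 32·x - 32·x^2)·Dx + (-6 + 12·x + 8·x^2 - 16·x^3)·Dx^2 + (1 + 2·x + 4·x^2 + 8·x^3)·Dx^3  (order 3).
h: a_k = -2, 0, -4, -8, -4/3, 184/15, -8/45, -1648/45, -4/315, …
ICs: h(0) = -2, h′(0) = 0, h′′(0) = -8.

f: a_k = 0, 4, 0, -16/3, 0, 64/5, 0, -256/7, 0, …
g: a_k = -2, -4, -4, -8/3, -4/3, -8/15, -8/45, -16/315, -4/315, …
h₀=f+g: left-lcm gives L₀, ord ≤ 3.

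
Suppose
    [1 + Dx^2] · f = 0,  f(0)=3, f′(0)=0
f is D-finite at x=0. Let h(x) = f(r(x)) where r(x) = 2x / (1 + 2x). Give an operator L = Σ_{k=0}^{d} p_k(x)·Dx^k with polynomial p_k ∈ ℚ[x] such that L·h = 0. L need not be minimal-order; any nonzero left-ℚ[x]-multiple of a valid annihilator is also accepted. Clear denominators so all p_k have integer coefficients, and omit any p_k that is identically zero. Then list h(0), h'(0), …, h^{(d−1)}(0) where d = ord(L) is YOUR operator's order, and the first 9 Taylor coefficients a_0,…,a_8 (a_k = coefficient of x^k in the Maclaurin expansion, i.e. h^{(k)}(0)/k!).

f: a_k = 3, 0, -3/2, 0, 1/8, 0, -1/240, 0, 1/13440, …
L₀ from L_f via x↦r, Dx↦r'^{-1}Dx.
L = 4 + (4 + 24·x + 48·x^2 + 32·x^3)·Dx + (1 + 8·x + 24·x^2 + 32·x^3 + 16·x^4)·Dx^2  (order 2).
h: a_k = 3, 0, -6, 24, -70, 176, -6004/15, 4176/5, -33398/21, …
ICs: h(0) = 3, h′(0) = 0.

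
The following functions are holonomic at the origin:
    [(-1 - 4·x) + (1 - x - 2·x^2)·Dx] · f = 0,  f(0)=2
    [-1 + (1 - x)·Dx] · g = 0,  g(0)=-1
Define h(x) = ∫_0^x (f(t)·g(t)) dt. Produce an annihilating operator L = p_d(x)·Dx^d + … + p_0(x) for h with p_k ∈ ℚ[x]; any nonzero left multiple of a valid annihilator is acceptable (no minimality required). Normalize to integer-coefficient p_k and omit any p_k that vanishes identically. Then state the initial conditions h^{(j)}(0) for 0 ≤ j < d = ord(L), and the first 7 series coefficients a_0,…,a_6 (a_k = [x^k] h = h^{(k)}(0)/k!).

L = (-2 - 2·x + 6·x^2)·Dx + (1 - 2·x - x^2 + 2·x^3)·Dx^2  (order 2).
h: a_k = 0, -2, -2, -10/3, -5, -42/5, -14, …
ICs: h(0) = 0, h′(0) = -2.

f: a_k = 2, 2, 6, 10, 22, 42, 86, …
g: a_k = -1, -1, -1, -1, -1, -1, -1, …
Product ⇒ symmetric product L₀, ord ≤ 1.
∫: right-multiply L₀ by Dx.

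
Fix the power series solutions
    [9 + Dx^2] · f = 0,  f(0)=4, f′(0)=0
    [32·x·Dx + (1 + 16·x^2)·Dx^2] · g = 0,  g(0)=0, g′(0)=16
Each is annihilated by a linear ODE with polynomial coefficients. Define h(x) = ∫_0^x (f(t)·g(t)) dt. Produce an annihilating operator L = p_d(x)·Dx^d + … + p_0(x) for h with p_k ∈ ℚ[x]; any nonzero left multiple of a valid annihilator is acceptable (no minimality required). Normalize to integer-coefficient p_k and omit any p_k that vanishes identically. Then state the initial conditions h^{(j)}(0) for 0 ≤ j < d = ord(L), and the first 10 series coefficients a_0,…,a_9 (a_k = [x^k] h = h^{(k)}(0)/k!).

L = (16425 + 696384·x^2 + 2778624·x^4 + 11943936·x^6 + 47775744·x^8)·Dx + (23616·x + 543744·x^3 + 3981312·x^5 + 21233664·x^7)·Dx^2 + (2050 + 87168·x^2 + 470016·x^4 + 2654208·x^6 + 10616832·x^8)·Dx^3 + (2624·x + 60416·x^3 + 442368·x^5 + 2359296·x^7)·Dx^4 + (25 + 1088·x^2 + 17920·x^4 + 147456·x^6 + 589824·x^8)·Dx^5  (order 5).
h: a_k = 0, 0, 32, 0, -472/3, 0, 12572/15, 0, -467351/70, 0, …
ICs: h(0) = 0, h′(0) = 0, h′′(0) = 64, h′′′(0) = 0, h′′′′(0) = -3776.

f: a_k = 4, 0, -18, 0, 27/2, 0, -81/20, 0, 729/1120, 0, …
g: a_k = 0, 16, 0, -256/3, 0, 4096/5, 0, -65536/7, 0, 1048576/9, …
h₀=f·g: eliminate ⇒ L₀, order ≤ 2·2.
∫: right-multiply L₀ by Dx.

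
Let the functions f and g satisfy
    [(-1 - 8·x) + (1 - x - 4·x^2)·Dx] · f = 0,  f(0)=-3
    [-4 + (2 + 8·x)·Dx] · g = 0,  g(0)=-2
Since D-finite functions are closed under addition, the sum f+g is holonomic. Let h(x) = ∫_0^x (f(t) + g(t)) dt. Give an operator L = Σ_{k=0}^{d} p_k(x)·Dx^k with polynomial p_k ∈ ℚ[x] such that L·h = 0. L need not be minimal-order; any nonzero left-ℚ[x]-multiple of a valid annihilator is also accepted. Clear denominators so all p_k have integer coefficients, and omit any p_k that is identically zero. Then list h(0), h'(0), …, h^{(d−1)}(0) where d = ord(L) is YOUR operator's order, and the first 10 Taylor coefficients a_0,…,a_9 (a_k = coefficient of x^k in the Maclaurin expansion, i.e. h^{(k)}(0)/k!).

L = (-24 - 156·x - 336·x^2 - 640·x^3)·Dx + (14 + 96·x + 420·x^2 + 1184·x^3 + 1600·x^4)·Dx^2 + (1 - 11·x - 90·x^2 - 24·x^3 + 544·x^4 + 640·x^5)·Dx^3  (order 3).
h: a_k = 0, -5, -7/2, -11/3, -35/4, -67/5, -251/6, -375/7, -1851/8, -593/3, …
ICs: h(0) = 0, h′(0) = -5, h′′(0) = -7.

f: a_k = -3, -3, -15, -27, -87, -195, -543, -1323, -3495, -8787, …
g: a_k = -2, -4, 4, -8, 20, -56, 168, -528, 1716, -5720, …
Weyl lclm of L_f,L_g ⇒ L₀ (ord ≤ 2).
h=∫h₀ ⇒ L = L₀·Dx.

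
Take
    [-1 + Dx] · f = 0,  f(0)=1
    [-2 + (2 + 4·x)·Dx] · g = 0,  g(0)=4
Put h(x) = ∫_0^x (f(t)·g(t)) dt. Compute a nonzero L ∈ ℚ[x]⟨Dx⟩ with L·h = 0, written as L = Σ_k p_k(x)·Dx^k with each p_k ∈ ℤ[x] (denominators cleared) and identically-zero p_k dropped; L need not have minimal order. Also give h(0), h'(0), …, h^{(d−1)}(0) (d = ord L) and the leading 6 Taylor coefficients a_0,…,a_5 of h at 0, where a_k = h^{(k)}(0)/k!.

f: a_k = 1, 1, 1/2, 1/6, 1/24, 1/120, …
g: a_k = 4, 4, -2, 2, -5/2, 7/2, …
Sym-product of L_f,L_g gives L₀ (≤ ord 1).
∫: right-multiply L₀ by Dx.
L = (-2 - 2·x)·Dx + (1 + 2·x)·Dx^2  (order 2).
h: a_k = 0, 4, 4, 4/3, 2/3, -2/15, …
ICs: h(0) = 0, h′(0) = 4.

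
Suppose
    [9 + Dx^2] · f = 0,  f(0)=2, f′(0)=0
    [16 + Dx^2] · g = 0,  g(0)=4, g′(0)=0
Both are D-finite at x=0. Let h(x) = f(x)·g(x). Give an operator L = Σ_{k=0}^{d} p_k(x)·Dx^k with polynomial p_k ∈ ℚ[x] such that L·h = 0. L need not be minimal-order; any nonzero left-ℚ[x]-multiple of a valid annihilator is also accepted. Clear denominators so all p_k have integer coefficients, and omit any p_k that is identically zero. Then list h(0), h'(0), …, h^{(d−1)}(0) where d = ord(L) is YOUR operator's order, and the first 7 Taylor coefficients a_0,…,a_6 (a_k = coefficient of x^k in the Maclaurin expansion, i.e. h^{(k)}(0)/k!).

L = 49 + 50·Dx^2 + Dx^4  (order 4).
h: a_k = 8, 0, -100, 0, 1201/3, 0, -11765/18, …
ICs: h(0) = 8, h′(0) = 0, h′′(0) = -200, h′′′(0) = 0.

f: a_k = 2, 0, -9, 0, 27/4, 0, -81/40, …
g: a_k = 4, 0, -32, 0, 128/3, 0, -1024/45, …
L₀ := L_f ⊗_s L_g (sym. prod.), ord ≤ 4.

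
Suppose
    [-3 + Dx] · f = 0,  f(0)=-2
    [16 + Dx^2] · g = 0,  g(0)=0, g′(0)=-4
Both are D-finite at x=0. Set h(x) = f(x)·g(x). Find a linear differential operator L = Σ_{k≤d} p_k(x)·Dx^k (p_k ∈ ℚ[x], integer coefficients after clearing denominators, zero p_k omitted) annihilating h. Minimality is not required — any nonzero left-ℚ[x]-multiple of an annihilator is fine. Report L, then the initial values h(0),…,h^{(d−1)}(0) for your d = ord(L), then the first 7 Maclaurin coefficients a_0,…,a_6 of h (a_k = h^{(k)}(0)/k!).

f: a_k = -2, -6, -9, -9, -27/4, -81/20, -81/40, …
g: a_k = 0, -4, 0, 32/3, 0, -128/15, 0, …
Sym-product of L_f,L_g gives L₀ (≤ ord 2).
L = 25 - 6·Dx + Dx^2  (order 2).
h: a_k = 0, 8, 24, 44/3, -28, -779/15, -143/5, …
ICs: h(0) = 0, h′(0) = 8.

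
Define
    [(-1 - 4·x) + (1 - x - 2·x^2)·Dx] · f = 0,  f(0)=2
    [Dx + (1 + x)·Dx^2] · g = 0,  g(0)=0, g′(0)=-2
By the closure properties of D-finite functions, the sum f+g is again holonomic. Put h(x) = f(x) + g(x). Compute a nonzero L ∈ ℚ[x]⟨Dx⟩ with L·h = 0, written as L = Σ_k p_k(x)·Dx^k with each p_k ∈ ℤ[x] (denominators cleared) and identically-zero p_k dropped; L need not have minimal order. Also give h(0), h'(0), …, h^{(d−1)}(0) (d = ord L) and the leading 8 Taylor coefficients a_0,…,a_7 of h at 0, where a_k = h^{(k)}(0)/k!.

f: a_k = 2, 2, 6, 10, 22, 42, 86, 170, …
g: a_k = 0, -2, 1, -2/3, 1/2, -2/5, 1/3, -2/7, …
f+g: L₀ = lclm(L_f,L_g), ord ≤ 1+2.
L = (42 + 144·x + 144·x^2 + 96·x^3)·Dx + (28 + 172·x + 312·x^2 + 328·x^3 + 160·x^4)·Dx^2 + (-7 - 14·x + 5·x^2 + 56·x^3 + 76·x^4 + 32·x^5)·Dx^3  (order 3).
h: a_k = 2, 0, 7, 28/3, 45/2, 208/5, 259/3, 1188/7, …
ICs: h(0) = 2, h′(0) = 0, h′′(0) = 14.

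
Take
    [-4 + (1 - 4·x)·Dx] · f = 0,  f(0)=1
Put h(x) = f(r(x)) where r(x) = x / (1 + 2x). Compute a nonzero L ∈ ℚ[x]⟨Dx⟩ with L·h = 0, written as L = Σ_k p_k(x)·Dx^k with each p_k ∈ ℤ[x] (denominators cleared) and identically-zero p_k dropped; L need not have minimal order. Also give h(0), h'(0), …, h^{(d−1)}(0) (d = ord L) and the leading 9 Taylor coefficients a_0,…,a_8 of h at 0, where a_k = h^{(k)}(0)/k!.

f: a_k = 1, 4, 16, 64, 256, 1024, 4096, 16384, 65536, …
h₀=f(r): pull back L_f along r ⇒ L₀.
L = 4 + (-1 + 4·x^2)·Dx  (order 1).
h: a_k = 1, 4, 8, 16, 32, 64, 128, 256, 512, …
ICs: h(0) = 1.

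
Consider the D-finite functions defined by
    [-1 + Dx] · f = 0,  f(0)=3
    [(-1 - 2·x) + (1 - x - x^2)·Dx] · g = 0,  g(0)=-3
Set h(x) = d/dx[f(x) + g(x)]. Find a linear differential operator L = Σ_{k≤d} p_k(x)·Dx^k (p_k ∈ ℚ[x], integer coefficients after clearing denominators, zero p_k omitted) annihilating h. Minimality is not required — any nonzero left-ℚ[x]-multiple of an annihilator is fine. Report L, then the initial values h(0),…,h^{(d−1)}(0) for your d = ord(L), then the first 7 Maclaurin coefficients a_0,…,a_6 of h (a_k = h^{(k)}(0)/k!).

f: a_k = 3, 3, 3/2, 1/2, 1/8, 1/40, 1/240, …
g: a_k = -3, -3, -6, -9, -15, -24, -39, …
Weyl lclm of L_f,L_g ⇒ L₀ (ord ≤ 2).
Derive L from L₀ (diff closure).
L = (14 + 46·x + 40·x^2 + 36·x^3 + 6·x^4) + (-17 - 48·x - 41·x^2 - 24·x^3 + 5·x^4 + 2·x^5)·Dx + (3 + 2·x + x^2 - 12·x^3 - 11·x^4 - 2·x^5)·Dx^2  (order 2).
h: a_k = 0, -9, -51/2, -119/2, -959/8, -9359/40, -105839/240, …
ICs: h(0) = 0, h′(0) = -9.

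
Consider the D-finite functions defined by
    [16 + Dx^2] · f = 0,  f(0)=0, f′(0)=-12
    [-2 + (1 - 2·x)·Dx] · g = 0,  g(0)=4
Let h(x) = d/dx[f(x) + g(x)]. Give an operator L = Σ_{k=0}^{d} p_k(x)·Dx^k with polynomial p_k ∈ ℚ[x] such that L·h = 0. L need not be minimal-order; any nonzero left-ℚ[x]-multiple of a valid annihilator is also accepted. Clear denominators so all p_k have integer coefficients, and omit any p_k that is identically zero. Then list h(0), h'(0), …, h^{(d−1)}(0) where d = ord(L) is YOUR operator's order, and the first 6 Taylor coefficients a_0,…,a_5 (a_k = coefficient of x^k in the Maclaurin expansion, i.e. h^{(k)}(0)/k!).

f: a_k = 0, -12, 0, 32, 0, -128/5, …
g: a_k = 4, 8, 16, 32, 64, 128, …
Sum ⇒ L₀ = lclm(L_f,L_g) in ℚ(x)⟨Dx⟩.
h=h₀': d/dx-closure on L₀ ⇒ L.
L = (512 - 512·x + 512·x^2) + (-80 + 288·x - 384·x^2 + 256·x^3)·Dx + (32 - 32·x + 32·x^2)·Dx^2 + (-5 + 18·x - 24·x^2 + 16·x^3)·Dx^3  (order 3).
h: a_k = -4, 32, 192, 256, 512, 1536, …
ICs: h(0) = -4, h′(0) = 32, h′′(0) = 384.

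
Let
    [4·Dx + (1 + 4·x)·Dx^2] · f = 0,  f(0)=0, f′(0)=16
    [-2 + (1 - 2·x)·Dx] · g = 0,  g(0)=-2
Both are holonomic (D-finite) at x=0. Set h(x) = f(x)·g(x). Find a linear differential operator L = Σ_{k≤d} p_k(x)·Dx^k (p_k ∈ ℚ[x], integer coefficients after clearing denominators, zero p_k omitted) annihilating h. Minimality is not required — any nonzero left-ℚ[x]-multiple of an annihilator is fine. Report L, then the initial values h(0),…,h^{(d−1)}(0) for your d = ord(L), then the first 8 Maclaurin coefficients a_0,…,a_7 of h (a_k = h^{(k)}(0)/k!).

f: a_k = 0, 16, -32, 256/3, -256, 4096/5, -8192/3, 65536/7, …
g: a_k = -2, -4, -8, -16, -32, -64, -128, -256, …
Sym-product of L_f,L_g gives L₀ (≤ ord 2).
L = 8 + 24·x·Dx + (-1 - 2·x + 8·x^2)·Dx^2  (order 2).
h: a_k = 0, -32, 0, -512/3, 512/3, -19456/15, 14336/5, -454656/35, …
ICs: h(0) = 0, h′(0) = -32.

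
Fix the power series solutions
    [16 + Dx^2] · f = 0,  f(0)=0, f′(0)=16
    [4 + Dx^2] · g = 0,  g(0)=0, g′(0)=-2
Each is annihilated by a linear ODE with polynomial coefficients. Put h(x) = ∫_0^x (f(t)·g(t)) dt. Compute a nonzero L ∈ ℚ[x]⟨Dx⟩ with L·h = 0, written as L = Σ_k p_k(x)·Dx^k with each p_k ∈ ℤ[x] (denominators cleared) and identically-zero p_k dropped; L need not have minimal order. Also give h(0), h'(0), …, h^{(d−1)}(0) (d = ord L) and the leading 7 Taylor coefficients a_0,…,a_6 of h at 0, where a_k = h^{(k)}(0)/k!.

L = 144·Dx + 40·Dx^3 + Dx^5  (order 5).
h: a_k = 0, 0, 0, -32/3, 0, 64/3, 0, …
ICs: h(0) = 0, h′(0) = 0, h′′(0) = 0, h′′′(0) = -64, h′′′′(0) = 0.

f: a_k = 0, 16, 0, -128/3, 0, 512/15, 0, …
g: a_k = 0, -2, 0, 4/3, 0, -4/15, 0, …
h₀=f·g: eliminate ⇒ L₀, order ≤ 2·2.
h=∫h₀ ⇒ L = L₀·Dx.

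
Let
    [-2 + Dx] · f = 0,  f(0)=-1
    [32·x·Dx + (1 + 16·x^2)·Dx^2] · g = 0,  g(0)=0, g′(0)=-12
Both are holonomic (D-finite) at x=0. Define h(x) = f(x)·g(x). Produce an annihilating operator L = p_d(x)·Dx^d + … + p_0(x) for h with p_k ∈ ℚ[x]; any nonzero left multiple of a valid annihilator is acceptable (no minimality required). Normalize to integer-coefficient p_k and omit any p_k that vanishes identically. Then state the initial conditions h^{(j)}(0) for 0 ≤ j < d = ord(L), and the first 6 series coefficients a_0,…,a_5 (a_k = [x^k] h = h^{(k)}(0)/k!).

L = (4 - 64·x + 64·x^2) + (-4 + 32·x - 64·x^2)·Dx + (1 + 16·x^2)·Dx^2  (order 2).
h: a_k = 0, 12, 24, -40, -112, 2472/5, …
ICs: h(0) = 0, h′(0) = 12.

f: a_k = -1, -2, -2, -4/3, -2/3, -4/15, …
g: a_k = 0, -12, 0, 64, 0, -3072/5, …
L₀ := L_f ⊗_s L_g (sym. prod.), ord ≤ 2.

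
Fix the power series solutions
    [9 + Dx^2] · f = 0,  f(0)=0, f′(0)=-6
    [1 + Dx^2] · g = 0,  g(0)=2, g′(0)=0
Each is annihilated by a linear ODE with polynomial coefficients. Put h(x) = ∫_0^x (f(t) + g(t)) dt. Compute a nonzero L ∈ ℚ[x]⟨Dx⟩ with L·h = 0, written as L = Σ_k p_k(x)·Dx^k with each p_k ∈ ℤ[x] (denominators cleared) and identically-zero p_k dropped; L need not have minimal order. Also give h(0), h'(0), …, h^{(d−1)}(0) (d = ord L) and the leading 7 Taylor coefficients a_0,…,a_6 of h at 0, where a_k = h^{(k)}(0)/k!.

f: a_k = 0, -6, 0, 9, 0, -81/20, 0, …
g: a_k = 2, 0, -1, 0, 1/12, 0, -1/360, …
f+g: L₀ = lclm(L_f,L_g), ord ≤ 2+2.
h=∫₀ˣh₀: take L = L₀·Dx.
L = 9·Dx + 10·Dx^3 + Dx^5  (order 5).
h: a_k = 0, 2, -3, -1/3, 9/4, 1/60, -27/40, …
ICs: h(0) = 0, h′(0) = 2, h′′(0) = -6, h′′′(0) = -2, h′′′′(0) = 54.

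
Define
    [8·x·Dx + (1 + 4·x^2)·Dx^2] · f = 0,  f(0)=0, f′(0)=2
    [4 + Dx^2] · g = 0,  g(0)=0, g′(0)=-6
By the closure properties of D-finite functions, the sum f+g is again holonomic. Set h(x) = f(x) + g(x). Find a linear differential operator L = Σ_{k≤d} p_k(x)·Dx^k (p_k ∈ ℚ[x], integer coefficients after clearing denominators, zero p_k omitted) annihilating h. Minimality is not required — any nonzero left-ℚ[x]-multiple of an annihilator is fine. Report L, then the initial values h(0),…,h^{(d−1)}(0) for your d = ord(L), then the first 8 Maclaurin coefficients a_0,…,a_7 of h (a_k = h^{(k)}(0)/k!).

f: a_k = 0, 2, 0, -8/3, 0, 32/5, 0, -128/7, …
g: a_k = 0, -6, 0, 4, 0, -4/5, 0, 8/105, …
Weyl lclm of L_f,L_g ⇒ L₀ (ord ≤ 4).
L = (-352·x + 1792·x^3 + 512·x^5)·Dx + (-4 + 112·x^2 + 576·x^4 + 256·x^6)·Dx^2 + (-88·x + 448·x^3 + 128·x^5)·Dx^3 + (-1 + 28·x^2 + 144·x^4 + 64·x^6)·Dx^4  (order 4).
h: a_k = 0, -4, 0, 4/3, 0, 28/5, 0, -1912/105, …
ICs: h(0) = 0, h′(0) = -4, h′′(0) = 0, h′′′(0) = 8.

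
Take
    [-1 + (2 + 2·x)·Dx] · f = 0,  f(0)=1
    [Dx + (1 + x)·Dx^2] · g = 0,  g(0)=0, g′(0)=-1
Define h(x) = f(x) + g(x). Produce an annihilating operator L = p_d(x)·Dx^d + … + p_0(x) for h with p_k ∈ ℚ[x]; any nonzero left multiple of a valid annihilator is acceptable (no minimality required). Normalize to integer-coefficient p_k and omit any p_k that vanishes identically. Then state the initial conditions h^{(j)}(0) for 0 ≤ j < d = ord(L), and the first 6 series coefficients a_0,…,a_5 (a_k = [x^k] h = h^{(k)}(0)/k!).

L = Dx + (5 + 5·x)·Dx^2 + (2 + 4·x + 2·x^2)·Dx^3  (order 3).
h: a_k = 1, -1/2, 3/8, -13/48, 27/128, -221/1280, …
ICs: h(0) = 1, h′(0) = -1/2, h′′(0) = 3/4.

f: a_k = 1, 1/2, -1/8, 1/16, -5/128, 7/256, …
g: a_k = 0, -1, 1/2, -1/3, 1/4, -1/5, …
Sum ⇒ L₀ = lclm(L_f,L_g) in ℚ(x)⟨Dx⟩.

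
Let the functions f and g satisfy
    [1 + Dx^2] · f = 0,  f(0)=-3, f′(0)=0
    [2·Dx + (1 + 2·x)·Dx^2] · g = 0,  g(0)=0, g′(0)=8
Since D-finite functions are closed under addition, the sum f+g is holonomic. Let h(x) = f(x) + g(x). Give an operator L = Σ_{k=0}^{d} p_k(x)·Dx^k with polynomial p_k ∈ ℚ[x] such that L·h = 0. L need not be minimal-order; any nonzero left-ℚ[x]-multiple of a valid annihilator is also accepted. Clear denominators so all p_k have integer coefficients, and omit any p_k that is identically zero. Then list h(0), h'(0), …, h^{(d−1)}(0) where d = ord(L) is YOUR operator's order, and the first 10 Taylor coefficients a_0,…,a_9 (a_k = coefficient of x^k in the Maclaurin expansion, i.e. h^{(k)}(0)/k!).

L = (50 + 8·x + 8·x^2)·Dx + (9 + 22·x + 12·x^2 + 8·x^3)·Dx^2 + (50 + 8·x + 8·x^2)·Dx^3 + (9 + 22·x + 12·x^2 + 8·x^3)·Dx^4  (order 4).
h: a_k = -3, 8, -13/2, 32/3, -129/8, 128/5, -3413/80, 512/7, -1720321/13440, 2048/9, …
ICs: h(0) = -3, h′(0) = 8, h′′(0) = -13, h′′′(0) = 64.

f: a_k = -3, 0, 3/2, 0, -1/8, 0, 1/240, 0, -1/13440, 0, …
g: a_k = 0, 8, -8, 32/3, -16, 128/5, -128/3, 512/7, -128, 2048/9, …
Weyl lclm of L_f,L_g ⇒ L₀ (ord ≤ 4).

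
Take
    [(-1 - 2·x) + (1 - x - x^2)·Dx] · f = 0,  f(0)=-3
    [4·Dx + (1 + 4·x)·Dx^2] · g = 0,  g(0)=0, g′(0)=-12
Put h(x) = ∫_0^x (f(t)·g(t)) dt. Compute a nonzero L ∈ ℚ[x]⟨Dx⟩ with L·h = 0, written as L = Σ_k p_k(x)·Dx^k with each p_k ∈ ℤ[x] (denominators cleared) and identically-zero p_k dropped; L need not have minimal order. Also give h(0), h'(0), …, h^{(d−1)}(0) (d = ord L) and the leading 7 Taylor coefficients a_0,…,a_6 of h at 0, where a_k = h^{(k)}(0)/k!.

f: a_k = -3, -3, -6, -9, -15, -24, -39, …
g: a_k = 0, -12, 24, -64, 192, -3072/5, 2048, …
Sym-product of L_f,L_g gives L₀ (≤ ord 2).
h=∫₀ˣh₀: take L = L₀·Dx.
L = (6 + 16·x)·Dx + (-2 + 16·x + 20·x^2)·Dx^2 + (-1 - 3·x + 5·x^2 + 4·x^3)·Dx^3  (order 3).
h: a_k = 0, 0, 18, -12, 48, -84, 1346/5, …
ICs: h(0) = 0, h′(0) = 0, h′′(0) = 36.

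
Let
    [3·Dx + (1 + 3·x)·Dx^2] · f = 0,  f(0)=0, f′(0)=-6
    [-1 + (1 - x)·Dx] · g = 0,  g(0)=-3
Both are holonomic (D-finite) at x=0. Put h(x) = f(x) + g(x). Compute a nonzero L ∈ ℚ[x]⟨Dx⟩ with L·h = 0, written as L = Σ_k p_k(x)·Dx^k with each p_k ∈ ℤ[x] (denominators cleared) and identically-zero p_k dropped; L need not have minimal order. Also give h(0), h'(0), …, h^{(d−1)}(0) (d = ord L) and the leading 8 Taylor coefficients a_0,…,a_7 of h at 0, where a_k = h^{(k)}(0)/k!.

L = (-54 - 18·x)·Dx + (12 - 72·x - 36·x^2)·Dx^2 + (5 + 13·x - 9·x^2 - 9·x^3)·Dx^3  (order 3).
h: a_k = -3, -9, 6, -21, 75/2, -501/5, 240, -4395/7, …
ICs: h(0) = -3, h′(0) = -9, h′′(0) = 12.

f: a_k = 0, -6, 9, -18, 81/2, -486/5, 243, -4374/7, …
g: a_k = -3, -3, -3, -3, -3, -3, -3, -3, …
Sum ⇒ L₀ = lclm(L_f,L_g) in ℚ(x)⟨Dx⟩.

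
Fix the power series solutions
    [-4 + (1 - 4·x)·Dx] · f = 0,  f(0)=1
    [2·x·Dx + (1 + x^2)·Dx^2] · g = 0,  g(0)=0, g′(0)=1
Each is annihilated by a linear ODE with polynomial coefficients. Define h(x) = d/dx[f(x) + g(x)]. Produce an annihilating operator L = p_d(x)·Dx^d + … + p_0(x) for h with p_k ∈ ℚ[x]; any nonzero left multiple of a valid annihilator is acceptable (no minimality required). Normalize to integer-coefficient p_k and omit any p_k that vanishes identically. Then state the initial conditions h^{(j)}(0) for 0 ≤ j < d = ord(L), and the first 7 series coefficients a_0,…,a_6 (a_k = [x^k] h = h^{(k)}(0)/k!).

f: a_k = 1, 4, 16, 64, 256, 1024, 4096, …
g: a_k = 0, 1, 0, -1/3, 0, 1/5, 0, …
f+g: L₀ = lclm(L_f,L_g), ord ≤ 1+2.
h=h₀': d/dx-closure on L₀ ⇒ L.
L = (-8 + 128·x + 24·x^2) + (49 - 8·x + 109·x^2 + 24·x^3)·Dx + (-4 + 15·x + 15·x^3 + 4·x^4)·Dx^2  (order 2).
h: a_k = 5, 32, 191, 1024, 5121, 24576, 114687, …
ICs: h(0) = 5, h′(0) = 32.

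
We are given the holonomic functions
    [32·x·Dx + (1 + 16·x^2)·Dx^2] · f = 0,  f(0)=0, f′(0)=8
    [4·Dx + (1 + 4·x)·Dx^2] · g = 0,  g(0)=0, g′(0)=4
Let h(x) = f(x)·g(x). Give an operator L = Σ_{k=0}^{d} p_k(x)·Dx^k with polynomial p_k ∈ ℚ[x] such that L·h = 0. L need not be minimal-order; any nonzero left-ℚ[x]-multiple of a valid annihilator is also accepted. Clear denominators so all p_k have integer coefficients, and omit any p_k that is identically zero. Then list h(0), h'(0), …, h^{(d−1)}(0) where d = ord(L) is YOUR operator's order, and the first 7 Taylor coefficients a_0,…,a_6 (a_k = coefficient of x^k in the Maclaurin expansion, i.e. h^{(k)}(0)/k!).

L = (1536 + 11264·x + 81920·x^2 + 638976·x^3 + 1966080·x^4 + 3407872·x^5 + 4194304·x^7)·Dx + (288 + 7936·x + 78848·x^2 + 495616·x^3 + 2228224·x^4 + 6094848·x^5 + 9175040·x^6 + 3145728·x^7 + 14680064·x^8)·Dx^2 + (48 + 1024·x + 12288·x^2 + 79872·x^3 + 368640·x^4 + 1277952·x^5 + 3145728·x^6 + 4718592·x^7 + 3145728·x^8 + 8388608·x^9)·Dx^3 + (5 + 72·x + 592·x^2 + 3584·x^3 + 16896·x^4 + 61440·x^5 + 172032·x^6 + 393216·x^7 + 589824·x^8 + 524288·x^9 + 1048576·x^10)·Dx^4  (order 4).
h: a_k = 0, 0, 32, -64, 0, -512/3, 106496/45, …
ICs: h(0) = 0, h′(0) = 0, h′′(0) = 64, h′′′(0) = -384.

f: a_k = 0, 8, 0, -128/3, 0, 2048/5, 0, …
g: a_k = 0, 4, -8, 64/3, -64, 1024/5, -2048/3, …
Sym-product of L_f,L_g gives L₀ (≤ ord 4).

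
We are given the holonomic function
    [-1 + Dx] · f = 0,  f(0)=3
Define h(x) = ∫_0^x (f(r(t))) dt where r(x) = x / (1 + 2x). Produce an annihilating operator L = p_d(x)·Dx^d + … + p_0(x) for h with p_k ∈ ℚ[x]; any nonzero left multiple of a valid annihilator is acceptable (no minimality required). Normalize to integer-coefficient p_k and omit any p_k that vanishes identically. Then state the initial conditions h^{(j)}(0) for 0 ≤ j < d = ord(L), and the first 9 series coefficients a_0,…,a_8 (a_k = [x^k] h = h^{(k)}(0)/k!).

L = -Dx + (1 + 4·x + 4·x^2)·Dx^2  (order 2).
h: a_k = 0, 3, 3/2, -3/2, 13/8, -71/40, 147/80, -2699/1680, 9157/13440, …
ICs: h(0) = 0, h′(0) = 3.

f: a_k = 3, 3, 3/2, 1/2, 1/8, 1/40, 1/240, 1/1680, 1/13440, …
Change of var in L_f (x↦r) gives L₀.
h=∫₀ˣh₀: take L = L₀·Dx.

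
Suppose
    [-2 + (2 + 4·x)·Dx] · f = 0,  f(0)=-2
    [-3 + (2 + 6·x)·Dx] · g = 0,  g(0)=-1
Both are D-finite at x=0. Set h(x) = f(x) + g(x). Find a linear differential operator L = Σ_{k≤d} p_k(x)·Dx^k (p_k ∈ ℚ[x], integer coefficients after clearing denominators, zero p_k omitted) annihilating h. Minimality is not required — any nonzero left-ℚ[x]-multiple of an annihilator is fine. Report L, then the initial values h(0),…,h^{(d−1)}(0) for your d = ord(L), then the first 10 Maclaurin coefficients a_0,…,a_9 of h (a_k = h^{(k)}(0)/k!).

f: a_k = -2, -2, 1, -1, 5/4, -7/4, 21/8, -33/8, 429/64, -715/64, …
g: a_k = -1, -3/2, 9/8, -27/16, 405/128, -1701/256, 15309/1024, -72171/2048, 2814669/32768, -14073345/65536, …
f+g: L₀ = lclm(L_f,L_g), ord ≤ 1+1.
L = -3 + (5 + 12·x)·Dx + (2 + 10·x + 12·x^2)·Dx^2  (order 2).
h: a_k = -3, -7/2, 17/8, -43/16, 565/128, -2149/256, 17997/1024, -80619/2048, 3034317/32768, -14805505/65536, …
ICs: h(0) = -3, h′(0) = -7/2.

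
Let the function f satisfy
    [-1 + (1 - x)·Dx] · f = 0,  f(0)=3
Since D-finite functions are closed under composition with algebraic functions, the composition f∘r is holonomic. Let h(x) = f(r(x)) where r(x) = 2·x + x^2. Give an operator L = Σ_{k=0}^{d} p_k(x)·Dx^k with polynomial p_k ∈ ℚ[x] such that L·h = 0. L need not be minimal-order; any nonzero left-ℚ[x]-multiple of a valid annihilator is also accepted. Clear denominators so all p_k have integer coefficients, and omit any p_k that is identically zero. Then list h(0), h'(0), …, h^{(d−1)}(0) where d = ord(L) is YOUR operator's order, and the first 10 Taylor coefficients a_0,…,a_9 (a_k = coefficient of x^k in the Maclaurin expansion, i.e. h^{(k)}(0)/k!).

L = (2 + 2·x) + (-1 + 2·x + x^2)·Dx  (order 1).
h: a_k = 3, 6, 15, 36, 87, 210, 507, 1224, 2955, 7134, …
ICs: h(0) = 3.

f: a_k = 3, 3, 3, 3, 3, 3, 3, 3, 3, 3, …
f∘r: x↦r, Dx↦Dx/r' in L_f ⇒ L₀.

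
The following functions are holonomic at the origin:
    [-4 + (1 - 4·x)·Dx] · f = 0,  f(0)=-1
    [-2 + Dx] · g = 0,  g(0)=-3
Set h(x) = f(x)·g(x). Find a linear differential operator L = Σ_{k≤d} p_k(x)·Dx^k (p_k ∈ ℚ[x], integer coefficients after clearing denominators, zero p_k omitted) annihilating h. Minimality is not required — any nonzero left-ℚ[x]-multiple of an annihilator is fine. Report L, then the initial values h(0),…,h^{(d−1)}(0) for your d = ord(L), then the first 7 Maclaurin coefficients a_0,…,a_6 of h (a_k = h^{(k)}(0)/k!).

L = (6 - 8·x) + (-1 + 4·x)·Dx  (order 1).
h: a_k = 3, 18, 78, 316, 1266, 25324/5, 303892/15, …
ICs: h(0) = 3.

f: a_k = -1, -4, -16, -64, -256, -1024, -4096, …
g: a_k = -3, -6, -6, -4, -2, -4/5, -4/15, …
h₀=f·g: eliminate ⇒ L₀, order ≤ 1·1.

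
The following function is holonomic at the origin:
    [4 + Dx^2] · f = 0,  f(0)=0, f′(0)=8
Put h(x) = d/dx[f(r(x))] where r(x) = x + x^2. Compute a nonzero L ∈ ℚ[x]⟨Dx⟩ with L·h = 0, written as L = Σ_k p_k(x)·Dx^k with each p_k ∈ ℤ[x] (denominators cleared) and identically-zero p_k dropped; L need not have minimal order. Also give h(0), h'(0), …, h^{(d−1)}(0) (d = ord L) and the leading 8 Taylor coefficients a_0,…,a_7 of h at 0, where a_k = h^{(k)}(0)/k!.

L = (16 + 32·x + 96·x^2 + 128·x^3 + 64·x^4) + (-6 - 12·x)·Dx + (1 + 4·x + 4·x^2)·Dx^2  (order 2).
h: a_k = 8, 16, -16, -64, -224/3, 0, 3328/45, 3584/45, …
ICs: h(0) = 8, h′(0) = 16.

f: a_k = 0, 8, 0, -16/3, 0, 16/15, 0, -32/315, …
h₀=f(r): pull back L_f along r ⇒ L₀.
Derive L from L₀ (diff closure).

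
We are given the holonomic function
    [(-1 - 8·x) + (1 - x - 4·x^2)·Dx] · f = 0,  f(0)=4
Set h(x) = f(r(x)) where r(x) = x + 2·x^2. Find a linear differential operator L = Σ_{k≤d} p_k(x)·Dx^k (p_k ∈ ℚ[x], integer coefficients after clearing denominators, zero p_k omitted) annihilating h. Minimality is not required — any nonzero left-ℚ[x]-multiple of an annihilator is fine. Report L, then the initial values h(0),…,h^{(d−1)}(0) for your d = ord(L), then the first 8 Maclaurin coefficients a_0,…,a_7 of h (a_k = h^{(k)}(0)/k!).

L = (1 + 12·x + 48·x^2 + 64·x^3) + (-1 + x + 6·x^2 + 16·x^3 + 16·x^4)·Dx  (order 1).
h: a_k = 4, 4, 28, 116, 412, 1620, 6396, 24564, …
ICs: h(0) = 4.

f: a_k = 4, 4, 20, 36, 116, 260, 724, 1764, …
f∘r: x↦r, Dx↦Dx/r' in L_f ⇒ L₀.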